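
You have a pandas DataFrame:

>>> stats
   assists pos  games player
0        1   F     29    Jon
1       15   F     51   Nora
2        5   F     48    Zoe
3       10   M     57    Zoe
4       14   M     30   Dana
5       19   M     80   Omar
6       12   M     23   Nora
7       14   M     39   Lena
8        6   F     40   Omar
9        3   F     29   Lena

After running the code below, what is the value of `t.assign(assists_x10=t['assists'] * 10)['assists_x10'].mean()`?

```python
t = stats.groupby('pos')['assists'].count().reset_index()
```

group by pos, count of assists:
pos
F    5
M    5
Name: assists, dtype: int64
reset_index():
  pos  assists
0   F        5
1   M        5
add column assists_x10 = t['assists'] * 10:
  pos  assists  assists_x10
0   F        5           50
1   M        5           50

50.0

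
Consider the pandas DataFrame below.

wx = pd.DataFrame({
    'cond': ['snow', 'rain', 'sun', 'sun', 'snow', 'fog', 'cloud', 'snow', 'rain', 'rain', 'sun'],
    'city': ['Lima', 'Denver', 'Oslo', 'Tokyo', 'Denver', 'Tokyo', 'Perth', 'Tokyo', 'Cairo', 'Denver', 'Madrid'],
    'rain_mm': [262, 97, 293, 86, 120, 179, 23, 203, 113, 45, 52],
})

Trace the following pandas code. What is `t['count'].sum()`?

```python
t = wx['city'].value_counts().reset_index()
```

value_counts of city:
city
Denver    3
Tokyo     3
Lima      1
Oslo      1
Perth     1
Cairo     1
Madrid    1
Name: count, dtype: int64
reset_index():
     city  count
0  Denver      3
1   Tokyo      3
2    Lima      1
3    Oslo      1
4   Perth      1
5   Cairo      1
6  Madrid      1
Then the sum of column 'count': 11

11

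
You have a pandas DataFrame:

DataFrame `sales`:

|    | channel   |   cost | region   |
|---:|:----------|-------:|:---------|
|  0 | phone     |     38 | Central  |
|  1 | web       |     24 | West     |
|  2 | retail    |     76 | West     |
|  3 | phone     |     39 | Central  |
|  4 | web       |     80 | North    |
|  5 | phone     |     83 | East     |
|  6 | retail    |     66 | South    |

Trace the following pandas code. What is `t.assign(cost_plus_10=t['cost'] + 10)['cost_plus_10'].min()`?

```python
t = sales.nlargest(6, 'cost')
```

take 6 rows with largest cost:
  channel  cost   region
5   phone    83     East
4     web    80    North
2  retail    76     West
6  retail    66    South
3   phone    39  Central
0   phone    38  Central
add column cost_plus_10 = t['cost'] + 10:
  channel  cost   region  cost_plus_10
5   phone    83     East            93
4     web    80    North            90
2  retail    76     West            86
6  retail    66    South            76
3   phone    39  Central            49
0   phone    38  Central            48

48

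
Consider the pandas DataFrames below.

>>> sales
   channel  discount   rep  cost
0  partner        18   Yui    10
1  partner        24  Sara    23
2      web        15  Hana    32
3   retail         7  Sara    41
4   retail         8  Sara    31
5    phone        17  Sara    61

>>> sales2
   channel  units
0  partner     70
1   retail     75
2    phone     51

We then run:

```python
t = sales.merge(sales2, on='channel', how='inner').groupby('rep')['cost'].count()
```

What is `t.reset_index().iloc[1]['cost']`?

merge on 'channel' (how='inner') → 5 rows:
   channel  discount   rep  cost  units
0  partner        18   Yui    10     70
1  partner        24  Sara    23     70
2   retail         7  Sara    41     75
3   retail         8  Sara    31     75
4    phone        17  Sara    61     51
group by rep, count of cost:
rep
Sara    4
Yui     1
Name: cost, dtype: int64
reset_index():
    rep  cost
0  Sara     4
1   Yui     1
Reading off the value at position 1, column 'cost', we get 1.

1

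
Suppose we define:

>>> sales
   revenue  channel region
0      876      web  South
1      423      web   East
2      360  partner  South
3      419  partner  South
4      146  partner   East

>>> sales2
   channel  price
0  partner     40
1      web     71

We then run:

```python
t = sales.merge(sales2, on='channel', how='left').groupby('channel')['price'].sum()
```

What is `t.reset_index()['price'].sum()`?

262

merge on 'channel' (how='left') → 5 rows:
   revenue  channel region  price
0      876      web  South     71
1      423      web   East     71
2      360  partner  South     40
3      419  partner  South     40
4      146  partner   East     40
group by channel, sum of price:
channel
partner    120
web        142
Name: price, dtype: int64
reset_index():
   channel  price
0  partner    120
1      web    142
The sum of column 'price' is 262.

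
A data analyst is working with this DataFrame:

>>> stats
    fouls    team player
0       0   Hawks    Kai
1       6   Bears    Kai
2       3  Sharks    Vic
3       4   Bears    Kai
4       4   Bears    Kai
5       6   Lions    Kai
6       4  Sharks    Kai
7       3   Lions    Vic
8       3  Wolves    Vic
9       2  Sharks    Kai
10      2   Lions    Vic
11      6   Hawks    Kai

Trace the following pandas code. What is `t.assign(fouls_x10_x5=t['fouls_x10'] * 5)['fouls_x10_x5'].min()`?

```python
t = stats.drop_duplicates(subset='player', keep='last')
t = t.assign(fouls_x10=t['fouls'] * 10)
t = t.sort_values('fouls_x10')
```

drop duplicate player (keep=last):
    fouls   team player
10      2  Lions    Vic
11      6  Hawks    Kai
add column fouls_x10 = t['fouls'] * 10:
    fouls   team player  fouls_x10
10      2  Lions    Vic         20
11      6  Hawks    Kai         60
sort by fouls_x10:
    fouls   team player  fouls_x10
10      2  Lions    Vic         20
11      6  Hawks    Kai         60
add column fouls_x10_x5 = t['fouls_x10'] * 5:
    fouls   team player  fouls_x10  fouls_x10_x5
10      2  Lions    Vic         20           100
11      6  Hawks    Kai         60           300

100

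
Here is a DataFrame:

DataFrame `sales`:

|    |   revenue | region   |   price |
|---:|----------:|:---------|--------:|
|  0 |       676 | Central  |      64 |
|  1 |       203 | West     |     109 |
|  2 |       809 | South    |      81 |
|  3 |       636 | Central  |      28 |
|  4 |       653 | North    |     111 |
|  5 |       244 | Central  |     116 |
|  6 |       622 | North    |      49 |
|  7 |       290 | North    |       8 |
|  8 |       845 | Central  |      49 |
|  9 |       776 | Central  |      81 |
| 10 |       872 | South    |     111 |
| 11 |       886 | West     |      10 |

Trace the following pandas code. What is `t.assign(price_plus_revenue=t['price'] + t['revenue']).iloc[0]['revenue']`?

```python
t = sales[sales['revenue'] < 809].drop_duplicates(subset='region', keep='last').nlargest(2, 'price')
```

filter rows where revenue < 809:
   revenue   region  price
0      676  Central     64
1      203     West    109
3      636  Central     28
4      653    North    111
5      244  Central    116
6      622    North     49
7      290    North      8
9      776  Central     81
drop duplicate region (keep=last):
   revenue   region  price
1      203     West    109
7      290    North      8
9      776  Central     81
take 2 rows with largest price:
   revenue   region  price
1      203     West    109
9      776  Central     81
add column price_plus_revenue = t['price'] + t['revenue']:
   revenue   region  price  price_plus_revenue
1      203     West    109                 312
9      776  Central     81                 857

203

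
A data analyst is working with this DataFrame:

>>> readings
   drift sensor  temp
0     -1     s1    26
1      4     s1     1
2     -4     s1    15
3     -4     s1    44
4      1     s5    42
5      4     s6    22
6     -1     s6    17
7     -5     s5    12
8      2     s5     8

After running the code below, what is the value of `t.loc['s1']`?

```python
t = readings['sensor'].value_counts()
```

4

value_counts of sensor:
sensor
s1    4
s5    3
s6    2
Name: count, dtype: int64
So loc['s1'] = 4.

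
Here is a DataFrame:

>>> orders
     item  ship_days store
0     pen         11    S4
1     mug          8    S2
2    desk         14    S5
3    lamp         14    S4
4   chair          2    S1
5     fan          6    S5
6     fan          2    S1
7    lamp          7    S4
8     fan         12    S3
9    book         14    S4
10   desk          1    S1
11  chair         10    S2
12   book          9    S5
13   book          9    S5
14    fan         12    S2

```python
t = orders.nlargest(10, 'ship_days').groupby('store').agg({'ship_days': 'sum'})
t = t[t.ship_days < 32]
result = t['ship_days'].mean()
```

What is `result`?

take 10 rows with largest ship_days:
     item  ship_days store
2    desk         14    S5
3    lamp         14    S4
9    book         14    S4
8     fan         12    S3
14    fan         12    S2
0     pen         11    S4
11  chair         10    S2
12   book          9    S5
13   book          9    S5
1     mug          8    S2
group by store, sum of ship_days:
       ship_days
store           
S2            30
S3            12
S4            39
S5            32
filter rows where ship_days < 32:
       ship_days
store           
S2            30
S3            12

21.0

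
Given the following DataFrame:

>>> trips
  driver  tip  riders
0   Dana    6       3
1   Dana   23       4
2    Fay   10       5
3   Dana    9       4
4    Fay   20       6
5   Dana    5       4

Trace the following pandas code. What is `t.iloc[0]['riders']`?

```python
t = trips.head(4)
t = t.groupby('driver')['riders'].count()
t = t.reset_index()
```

3

take first 4 rows:
  driver  tip  riders
0   Dana    6       3
1   Dana   23       4
2    Fay   10       5
3   Dana    9       4
group by driver, count of riders:
driver
Dana    3
Fay     1
Name: riders, dtype: int64
reset_index():
  driver  riders
0   Dana       3
1    Fay       1
Finally, value at position 0, column 'riders' = 3.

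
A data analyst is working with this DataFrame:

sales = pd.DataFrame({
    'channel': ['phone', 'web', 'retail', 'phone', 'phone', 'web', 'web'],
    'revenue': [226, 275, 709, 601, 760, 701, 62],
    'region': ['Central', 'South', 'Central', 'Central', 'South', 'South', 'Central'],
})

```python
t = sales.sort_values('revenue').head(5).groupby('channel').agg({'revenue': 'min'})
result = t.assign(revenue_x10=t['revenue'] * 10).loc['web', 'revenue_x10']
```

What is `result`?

620

sort by revenue:
  channel  revenue   region
6     web       62  Central
0   phone      226  Central
1     web      275    South
3   phone      601  Central
5     web      701    South
2  retail      709  Central
4   phone      760    South
take first 5 rows:
  channel  revenue   region
6     web       62  Central
0   phone      226  Central
1     web      275    South
3   phone      601  Central
5     web      701    South
group by channel, min of revenue:
         revenue
channel         
phone        226
web           62
add column revenue_x10 = t['revenue'] * 10:
         revenue  revenue_x10
channel                      
phone        226         2260
web           62          620
The value at row 'web', column 'revenue_x10' is 620.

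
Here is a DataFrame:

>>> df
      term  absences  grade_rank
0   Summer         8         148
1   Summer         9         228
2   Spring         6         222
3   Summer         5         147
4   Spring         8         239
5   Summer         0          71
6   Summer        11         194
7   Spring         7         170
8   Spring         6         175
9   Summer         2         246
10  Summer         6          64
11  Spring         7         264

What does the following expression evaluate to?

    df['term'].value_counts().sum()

12

value_counts of term:
term
Summer    7
Spring    5
Name: count, dtype: int64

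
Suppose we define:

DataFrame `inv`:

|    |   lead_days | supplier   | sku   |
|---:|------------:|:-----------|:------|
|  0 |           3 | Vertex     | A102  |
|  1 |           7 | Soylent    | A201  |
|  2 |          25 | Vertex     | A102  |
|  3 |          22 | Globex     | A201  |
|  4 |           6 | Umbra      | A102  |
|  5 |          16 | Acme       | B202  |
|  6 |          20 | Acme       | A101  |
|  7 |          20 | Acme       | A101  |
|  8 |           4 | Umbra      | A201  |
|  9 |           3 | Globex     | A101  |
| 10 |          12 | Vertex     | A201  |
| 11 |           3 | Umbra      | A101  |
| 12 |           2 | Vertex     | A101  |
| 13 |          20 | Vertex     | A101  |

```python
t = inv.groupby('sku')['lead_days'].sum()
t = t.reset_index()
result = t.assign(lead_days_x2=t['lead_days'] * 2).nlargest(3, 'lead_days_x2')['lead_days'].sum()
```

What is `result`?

147

group by sku, sum of lead_days:
sku
A101    68
A102    34
A201    45
B202    16
Name: lead_days, dtype: int64
reset_index():
    sku  lead_days
0  A101         68
1  A102         34
2  A201         45
3  B202         16
add column lead_days_x2 = t['lead_days'] * 2:
    sku  lead_days  lead_days_x2
0  A101         68           136
1  A102         34            68
2  A201         45            90
3  B202         16            32
take 3 rows with largest lead_days_x2:
    sku  lead_days  lead_days_x2
0  A101         68           136
2  A201         45            90
1  A102         34            68
Then the sum of column 'lead_days': 147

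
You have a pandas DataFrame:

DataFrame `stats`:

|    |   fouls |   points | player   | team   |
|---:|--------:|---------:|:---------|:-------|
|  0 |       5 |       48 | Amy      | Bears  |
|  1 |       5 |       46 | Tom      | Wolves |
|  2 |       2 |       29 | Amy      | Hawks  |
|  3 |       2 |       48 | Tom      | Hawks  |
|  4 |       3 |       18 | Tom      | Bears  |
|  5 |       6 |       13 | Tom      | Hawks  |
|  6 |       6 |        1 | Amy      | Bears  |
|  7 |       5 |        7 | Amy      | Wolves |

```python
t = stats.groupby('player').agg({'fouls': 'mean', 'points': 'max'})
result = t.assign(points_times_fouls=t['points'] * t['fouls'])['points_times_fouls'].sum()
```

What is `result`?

group by player: mean(fouls), max(points):
        fouls  points
player               
Amy       4.5      48
Tom       4.0      48
add column points_times_fouls = t['points'] * t['fouls']:
        fouls  points  points_times_fouls
player                                   
Amy       4.5      48               216.0
Tom       4.0      48               192.0

408.0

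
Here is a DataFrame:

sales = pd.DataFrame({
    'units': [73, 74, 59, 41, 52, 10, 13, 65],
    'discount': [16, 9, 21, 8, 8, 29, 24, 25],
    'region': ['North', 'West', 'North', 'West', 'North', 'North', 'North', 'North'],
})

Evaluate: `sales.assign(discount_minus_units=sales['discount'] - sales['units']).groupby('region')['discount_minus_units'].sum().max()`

add column discount_minus_units = sales['discount'] - sales['units']:
   units  discount region  discount_minus_units
0     73        16  North                   -57
1     74         9   West                   -65
2     59        21  North                   -38
3     41         8   West                   -33
4     52         8  North                   -44
5     10        29  North                    19
6     13        24  North                    11
7     65        25  North                   -40
group by region, sum of discount_minus_units:
region
North   -149
West     -98
Name: discount_minus_units, dtype: int64
So max() = -98.

-98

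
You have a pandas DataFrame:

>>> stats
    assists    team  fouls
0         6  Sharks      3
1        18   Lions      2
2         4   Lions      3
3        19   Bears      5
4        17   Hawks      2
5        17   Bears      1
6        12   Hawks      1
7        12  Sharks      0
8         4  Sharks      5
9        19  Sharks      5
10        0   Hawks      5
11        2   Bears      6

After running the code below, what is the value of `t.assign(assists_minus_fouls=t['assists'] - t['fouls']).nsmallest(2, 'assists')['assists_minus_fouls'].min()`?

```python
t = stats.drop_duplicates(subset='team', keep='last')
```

-5

drop duplicate team (keep=last):
    assists    team  fouls
2         4   Lions      3
9        19  Sharks      5
10        0   Hawks      5
11        2   Bears      6
add column assists_minus_fouls = t['assists'] - t['fouls']:
    assists    team  fouls  assists_minus_fouls
2         4   Lions      3                    1
9        19  Sharks      5                   14
10        0   Hawks      5                   -5
11        2   Bears      6                   -4
take 2 rows with smallest assists:
    assists   team  fouls  assists_minus_fouls
10        0  Hawks      5                   -5
11        2  Bears      6                   -4
Reading off the min of column 'assists_minus_fouls', we get -5.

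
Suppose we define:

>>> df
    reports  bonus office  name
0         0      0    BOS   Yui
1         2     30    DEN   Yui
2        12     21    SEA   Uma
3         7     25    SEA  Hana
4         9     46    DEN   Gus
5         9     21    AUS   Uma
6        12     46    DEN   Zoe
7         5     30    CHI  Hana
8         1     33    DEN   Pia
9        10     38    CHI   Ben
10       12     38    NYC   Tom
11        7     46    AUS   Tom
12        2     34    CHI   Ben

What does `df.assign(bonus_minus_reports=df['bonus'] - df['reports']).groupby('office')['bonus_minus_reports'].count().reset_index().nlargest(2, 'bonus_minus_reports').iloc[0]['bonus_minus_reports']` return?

4

add column bonus_minus_reports = df['bonus'] - df['reports']:
    reports  bonus office  name  bonus_minus_reports
0         0      0    BOS   Yui                    0
1         2     30    DEN   Yui                   28
2        12     21    SEA   Uma                    9
3         7     25    SEA  Hana                   18
4         9     46    DEN   Gus                   37
5         9     21    AUS   Uma                   12
6        12     46    DEN   Zoe                   34
7         5     30    CHI  Hana                   25
8         1     33    DEN   Pia                   32
9        10     38    CHI   Ben                   28
10       12     38    NYC   Tom                   26
11        7     46    AUS   Tom                   39
12        2     34    CHI   Ben                   32
group by office, count of bonus_minus_reports:
office
AUS    2
BOS    1
CHI    3
DEN    4
NYC    1
SEA    2
Name: bonus_minus_reports, dtype: int64
reset_index():
  office  bonus_minus_reports
0    AUS                    2
1    BOS                    1
2    CHI                    3
3    DEN                    4
4    NYC                    1
5    SEA                    2
take 2 rows with largest bonus_minus_reports:
  office  bonus_minus_reports
3    DEN                    4
2    CHI                    3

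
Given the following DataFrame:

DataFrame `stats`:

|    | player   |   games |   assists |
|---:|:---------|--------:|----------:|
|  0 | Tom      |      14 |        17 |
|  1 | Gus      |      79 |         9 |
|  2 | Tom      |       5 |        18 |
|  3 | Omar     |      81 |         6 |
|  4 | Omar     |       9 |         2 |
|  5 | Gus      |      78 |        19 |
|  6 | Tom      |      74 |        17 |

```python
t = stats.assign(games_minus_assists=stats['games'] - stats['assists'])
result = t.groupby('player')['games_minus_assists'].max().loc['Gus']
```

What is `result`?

add column games_minus_assists = stats['games'] - stats['assists']:
  player  games  assists  games_minus_assists
0    Tom     14       17                   -3
1    Gus     79        9                   70
2    Tom      5       18                  -13
3   Omar     81        6                   75
4   Omar      9        2                    7
5    Gus     78       19                   59
6    Tom     74       17                   57
group by player, max of games_minus_assists:
player
Gus     70
Omar    75
Tom     57
Name: games_minus_assists, dtype: int64
So loc['Gus'] = 70.

70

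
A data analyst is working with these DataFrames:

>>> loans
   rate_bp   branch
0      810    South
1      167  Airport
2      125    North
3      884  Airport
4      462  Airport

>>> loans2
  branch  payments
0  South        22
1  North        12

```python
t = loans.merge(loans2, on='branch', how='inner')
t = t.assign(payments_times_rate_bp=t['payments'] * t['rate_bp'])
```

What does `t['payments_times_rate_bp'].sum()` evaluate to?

merge on 'branch' (how='inner') → 2 rows:
   rate_bp branch  payments
0      810  South        22
1      125  North        12
add column payments_times_rate_bp = t['payments'] * t['rate_bp']:
   rate_bp branch  payments  payments_times_rate_bp
0      810  South        22                   17820
1      125  North        12                    1500
Reading off the sum of column 'payments_times_rate_bp', we get 19320.

19320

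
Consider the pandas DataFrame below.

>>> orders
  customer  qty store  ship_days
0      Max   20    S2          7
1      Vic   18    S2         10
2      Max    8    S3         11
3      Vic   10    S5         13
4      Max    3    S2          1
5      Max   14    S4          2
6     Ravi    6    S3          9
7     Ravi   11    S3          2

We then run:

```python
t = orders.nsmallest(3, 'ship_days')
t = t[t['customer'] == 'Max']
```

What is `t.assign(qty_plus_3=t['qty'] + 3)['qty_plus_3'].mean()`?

take 3 rows with smallest ship_days:
  customer  qty store  ship_days
4      Max    3    S2          1
5      Max   14    S4          2
7     Ravi   11    S3          2
filter rows where customer == 'Max':
  customer  qty store  ship_days
4      Max    3    S2          1
5      Max   14    S4          2
add column qty_plus_3 = t['qty'] + 3:
  customer  qty store  ship_days  qty_plus_3
4      Max    3    S2          1           6
5      Max   14    S4          2          17
Reading off the mean of column 'qty_plus_3', we get 11.5.

11.5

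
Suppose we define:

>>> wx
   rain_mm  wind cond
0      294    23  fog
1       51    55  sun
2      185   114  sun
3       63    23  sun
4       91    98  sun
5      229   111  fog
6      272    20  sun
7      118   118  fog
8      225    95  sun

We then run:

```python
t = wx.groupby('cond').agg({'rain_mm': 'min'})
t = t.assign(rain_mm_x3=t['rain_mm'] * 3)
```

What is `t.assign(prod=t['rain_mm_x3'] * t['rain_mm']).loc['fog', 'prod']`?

41772

group by cond, min of rain_mm:
      rain_mm
cond         
fog       118
sun        51
add column rain_mm_x3 = t['rain_mm'] * 3:
      rain_mm  rain_mm_x3
cond                     
fog       118         354
sun        51         153
add column prod = t['rain_mm_x3'] * t['rain_mm']:
      rain_mm  rain_mm_x3   prod
cond                            
fog       118         354  41772
sun        51         153   7803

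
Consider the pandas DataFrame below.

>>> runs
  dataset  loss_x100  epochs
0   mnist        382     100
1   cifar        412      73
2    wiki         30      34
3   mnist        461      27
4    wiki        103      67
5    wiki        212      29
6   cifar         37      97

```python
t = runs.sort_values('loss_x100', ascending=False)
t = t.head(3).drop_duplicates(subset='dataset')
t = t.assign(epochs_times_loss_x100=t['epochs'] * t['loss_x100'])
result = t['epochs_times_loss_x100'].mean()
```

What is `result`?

sort by loss_x100 descending:
  dataset  loss_x100  epochs
3   mnist        461      27
1   cifar        412      73
0   mnist        382     100
5    wiki        212      29
4    wiki        103      67
6   cifar         37      97
2    wiki         30      34
take first 3 rows:
  dataset  loss_x100  epochs
3   mnist        461      27
1   cifar        412      73
0   mnist        382     100
drop duplicate dataset (keep=first):
  dataset  loss_x100  epochs
3   mnist        461      27
1   cifar        412      73
add column epochs_times_loss_x100 = t['epochs'] * t['loss_x100']:
  dataset  loss_x100  epochs  epochs_times_loss_x100
3   mnist        461      27                   12447
1   cifar        412      73                   30076
Then the mean of column 'epochs_times_loss_x100': 21261.5

21261.5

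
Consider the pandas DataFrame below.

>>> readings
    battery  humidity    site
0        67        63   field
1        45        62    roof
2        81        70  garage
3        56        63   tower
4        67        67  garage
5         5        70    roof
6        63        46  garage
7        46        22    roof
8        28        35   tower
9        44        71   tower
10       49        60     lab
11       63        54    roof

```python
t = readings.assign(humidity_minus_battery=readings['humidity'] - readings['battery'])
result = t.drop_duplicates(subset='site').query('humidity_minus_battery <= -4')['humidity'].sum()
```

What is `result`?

add column humidity_minus_battery = readings['humidity'] - readings['battery']:
    battery  humidity    site  humidity_minus_battery
0        67        63   field                      -4
1        45        62    roof                      17
2        81        70  garage                     -11
3        56        63   tower                       7
4        67        67  garage                       0
5         5        70    roof                      65
6        63        46  garage                     -17
7        46        22    roof                     -24
8        28        35   tower                       7
9        44        71   tower                      27
10       49        60     lab                      11
11       63        54    roof                      -9
drop duplicate site (keep=first):
    battery  humidity    site  humidity_minus_battery
0        67        63   field                      -4
1        45        62    roof                      17
2        81        70  garage                     -11
3        56        63   tower                       7
10       49        60     lab                      11
filter rows where humidity_minus_battery <= -4:
   battery  humidity    site  humidity_minus_battery
0       67        63   field                      -4
2       81        70  garage                     -11
Finally, sum of column 'humidity' = 133.

133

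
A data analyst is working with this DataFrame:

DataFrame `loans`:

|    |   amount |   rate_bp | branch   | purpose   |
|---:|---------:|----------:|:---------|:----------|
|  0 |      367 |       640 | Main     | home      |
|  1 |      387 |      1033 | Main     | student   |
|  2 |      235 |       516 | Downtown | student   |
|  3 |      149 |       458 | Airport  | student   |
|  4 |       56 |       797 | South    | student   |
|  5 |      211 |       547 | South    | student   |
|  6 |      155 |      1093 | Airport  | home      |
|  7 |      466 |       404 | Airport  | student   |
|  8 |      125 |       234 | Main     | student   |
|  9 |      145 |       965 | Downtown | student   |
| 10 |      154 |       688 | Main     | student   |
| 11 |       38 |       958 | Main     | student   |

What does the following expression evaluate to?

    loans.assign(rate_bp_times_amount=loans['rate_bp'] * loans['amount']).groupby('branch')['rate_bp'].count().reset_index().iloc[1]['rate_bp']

add column rate_bp_times_amount = loans['rate_bp'] * loans['amount']:
    amount  rate_bp    branch  purpose  rate_bp_times_amount
0      367      640      Main     home                234880
1      387     1033      Main  student                399771
2      235      516  Downtown  student                121260
3      149      458   Airport  student                 68242
4       56      797     South  student                 44632
5      211      547     South  student                115417
6      155     1093   Airport     home                169415
7      466      404   Airport  student                188264
8      125      234      Main  student                 29250
9      145      965  Downtown  student                139925
10     154      688      Main  student                105952
11      38      958      Main  student                 36404
group by branch, count of rate_bp:
branch
Airport     3
Downtown    2
Main        5
South       2
Name: rate_bp, dtype: int64
reset_index():
     branch  rate_bp
0   Airport        3
1  Downtown        2
2      Main        5
3     South        2
Taking the value at position 1, column 'rate_bp' gives 2.

2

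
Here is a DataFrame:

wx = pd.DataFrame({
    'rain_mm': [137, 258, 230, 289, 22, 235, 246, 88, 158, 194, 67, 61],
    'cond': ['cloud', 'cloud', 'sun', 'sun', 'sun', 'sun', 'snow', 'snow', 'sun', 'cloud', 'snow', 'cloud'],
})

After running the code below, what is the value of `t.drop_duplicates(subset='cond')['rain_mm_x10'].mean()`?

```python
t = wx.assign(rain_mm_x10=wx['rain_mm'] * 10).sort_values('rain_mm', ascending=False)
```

add column rain_mm_x10 = wx['rain_mm'] * 10:
    rain_mm   cond  rain_mm_x10
0       137  cloud         1370
1       258  cloud         2580
2       230    sun         2300
3       289    sun         2890
4        22    sun          220
5       235    sun         2350
6       246   snow         2460
7        88   snow          880
8       158    sun         1580
9       194  cloud         1940
10       67   snow          670
11       61  cloud          610
sort by rain_mm descending:
    rain_mm   cond  rain_mm_x10
3       289    sun         2890
1       258  cloud         2580
6       246   snow         2460
5       235    sun         2350
2       230    sun         2300
9       194  cloud         1940
8       158    sun         1580
0       137  cloud         1370
7        88   snow          880
10       67   snow          670
11       61  cloud          610
4        22    sun          220
drop duplicate cond (keep=first):
   rain_mm   cond  rain_mm_x10
3      289    sun         2890
1      258  cloud         2580
6      246   snow         2460

2643.33333333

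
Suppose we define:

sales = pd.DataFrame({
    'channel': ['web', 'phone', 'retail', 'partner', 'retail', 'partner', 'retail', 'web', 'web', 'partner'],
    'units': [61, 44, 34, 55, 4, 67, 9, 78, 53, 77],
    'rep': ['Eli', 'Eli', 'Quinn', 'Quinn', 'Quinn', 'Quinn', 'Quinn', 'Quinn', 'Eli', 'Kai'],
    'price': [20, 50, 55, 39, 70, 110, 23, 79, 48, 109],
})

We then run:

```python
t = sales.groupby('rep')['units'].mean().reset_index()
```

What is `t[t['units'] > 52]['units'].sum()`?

129.666666667

group by rep, mean of units:
rep
Eli      52.666667
Kai      77.000000
Quinn    41.166667
Name: units, dtype: float64
reset_index():
     rep      units
0    Eli  52.666667
1    Kai  77.000000
2  Quinn  41.166667
filter rows where units > 52:
   rep      units
0  Eli  52.666667
1  Kai  77.000000
sum of column 'units' → 129.666666667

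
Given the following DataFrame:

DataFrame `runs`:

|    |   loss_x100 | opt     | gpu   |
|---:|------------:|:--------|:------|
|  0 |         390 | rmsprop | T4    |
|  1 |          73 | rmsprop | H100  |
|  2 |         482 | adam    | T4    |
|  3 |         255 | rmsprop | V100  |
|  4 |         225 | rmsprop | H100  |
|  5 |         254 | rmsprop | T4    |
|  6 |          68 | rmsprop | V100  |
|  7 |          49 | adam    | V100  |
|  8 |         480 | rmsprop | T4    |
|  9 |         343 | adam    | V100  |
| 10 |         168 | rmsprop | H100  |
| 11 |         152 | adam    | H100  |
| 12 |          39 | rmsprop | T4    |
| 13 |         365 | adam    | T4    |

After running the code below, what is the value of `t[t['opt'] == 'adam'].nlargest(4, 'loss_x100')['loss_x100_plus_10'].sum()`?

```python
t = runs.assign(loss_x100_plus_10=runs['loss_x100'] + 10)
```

add column loss_x100_plus_10 = runs['loss_x100'] + 10:
    loss_x100      opt   gpu  loss_x100_plus_10
0         390  rmsprop    T4                400
1          73  rmsprop  H100                 83
2         482     adam    T4                492
3         255  rmsprop  V100                265
4         225  rmsprop  H100                235
5         254  rmsprop    T4                264
6          68  rmsprop  V100                 78
7          49     adam  V100                 59
8         480  rmsprop    T4                490
9         343     adam  V100                353
10        168  rmsprop  H100                178
11        152     adam  H100                162
12         39  rmsprop    T4                 49
13        365     adam    T4                375
filter rows where opt == 'adam':
    loss_x100   opt   gpu  loss_x100_plus_10
2         482  adam    T4                492
7          49  adam  V100                 59
9         343  adam  V100                353
11        152  adam  H100                162
13        365  adam    T4                375
take 4 rows with largest loss_x100:
    loss_x100   opt   gpu  loss_x100_plus_10
2         482  adam    T4                492
13        365  adam    T4                375
9         343  adam  V100                353
11        152  adam  H100                162
Reading off the sum of column 'loss_x100_plus_10', we get 1382.

1382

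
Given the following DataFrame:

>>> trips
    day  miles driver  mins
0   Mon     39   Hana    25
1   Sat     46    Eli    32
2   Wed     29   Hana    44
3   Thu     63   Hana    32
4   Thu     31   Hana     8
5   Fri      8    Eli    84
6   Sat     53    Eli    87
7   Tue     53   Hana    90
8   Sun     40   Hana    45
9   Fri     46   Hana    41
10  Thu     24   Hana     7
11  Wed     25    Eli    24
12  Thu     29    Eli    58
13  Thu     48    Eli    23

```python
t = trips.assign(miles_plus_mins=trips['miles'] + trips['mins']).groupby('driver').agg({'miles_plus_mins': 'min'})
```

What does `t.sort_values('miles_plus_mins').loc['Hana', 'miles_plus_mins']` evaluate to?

31

add column miles_plus_mins = trips['miles'] + trips['mins']:
    day  miles driver  mins  miles_plus_mins
0   Mon     39   Hana    25               64
1   Sat     46    Eli    32               78
2   Wed     29   Hana    44               73
3   Thu     63   Hana    32               95
4   Thu     31   Hana     8               39
5   Fri      8    Eli    84               92
6   Sat     53    Eli    87              140
7   Tue     53   Hana    90              143
8   Sun     40   Hana    45               85
9   Fri     46   Hana    41               87
10  Thu     24   Hana     7               31
11  Wed     25    Eli    24               49
12  Thu     29    Eli    58               87
13  Thu     48    Eli    23               71
group by driver, min of miles_plus_mins:
        miles_plus_mins
driver                 
Eli                  49
Hana                 31
sort by miles_plus_mins:
        miles_plus_mins
driver                 
Hana                 31
Eli                  49
value at row 'Hana', column 'miles_plus_mins' → 31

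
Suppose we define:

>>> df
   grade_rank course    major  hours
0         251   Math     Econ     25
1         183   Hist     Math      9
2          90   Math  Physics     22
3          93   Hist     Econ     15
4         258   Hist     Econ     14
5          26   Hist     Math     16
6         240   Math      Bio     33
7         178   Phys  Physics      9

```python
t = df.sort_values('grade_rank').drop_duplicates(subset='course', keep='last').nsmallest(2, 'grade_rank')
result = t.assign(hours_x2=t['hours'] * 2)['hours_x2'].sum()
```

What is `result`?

68

sort by grade_rank:
   grade_rank course    major  hours
5          26   Hist     Math     16
2          90   Math  Physics     22
3          93   Hist     Econ     15
7         178   Phys  Physics      9
1         183   Hist     Math      9
6         240   Math      Bio     33
0         251   Math     Econ     25
4         258   Hist     Econ     14
drop duplicate course (keep=last):
   grade_rank course    major  hours
7         178   Phys  Physics      9
0         251   Math     Econ     25
4         258   Hist     Econ     14
take 2 rows with smallest grade_rank:
   grade_rank course    major  hours
7         178   Phys  Physics      9
0         251   Math     Econ     25
add column hours_x2 = t['hours'] * 2:
   grade_rank course    major  hours  hours_x2
7         178   Phys  Physics      9        18
0         251   Math     Econ     25        50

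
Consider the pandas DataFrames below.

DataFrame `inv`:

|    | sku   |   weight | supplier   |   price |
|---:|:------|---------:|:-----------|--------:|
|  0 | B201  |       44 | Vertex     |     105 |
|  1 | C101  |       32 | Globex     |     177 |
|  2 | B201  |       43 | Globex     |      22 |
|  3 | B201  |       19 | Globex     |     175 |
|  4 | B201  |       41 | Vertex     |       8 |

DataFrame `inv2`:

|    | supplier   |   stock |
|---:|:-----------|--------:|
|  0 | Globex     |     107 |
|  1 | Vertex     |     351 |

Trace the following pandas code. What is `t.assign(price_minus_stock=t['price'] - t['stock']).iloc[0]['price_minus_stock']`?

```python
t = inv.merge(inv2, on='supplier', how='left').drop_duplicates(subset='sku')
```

-246

merge on 'supplier' (how='left') → 5 rows:
    sku  weight supplier  price  stock
0  B201      44   Vertex    105    351
1  C101      32   Globex    177    107
2  B201      43   Globex     22    107
3  B201      19   Globex    175    107
4  B201      41   Vertex      8    351
drop duplicate sku (keep=first):
    sku  weight supplier  price  stock
0  B201      44   Vertex    105    351
1  C101      32   Globex    177    107
add column price_minus_stock = t['price'] - t['stock']:
    sku  weight supplier  price  stock  price_minus_stock
0  B201      44   Vertex    105    351               -246
1  C101      32   Globex    177    107                 70
Then the value at position 0, column 'price_minus_stock': -246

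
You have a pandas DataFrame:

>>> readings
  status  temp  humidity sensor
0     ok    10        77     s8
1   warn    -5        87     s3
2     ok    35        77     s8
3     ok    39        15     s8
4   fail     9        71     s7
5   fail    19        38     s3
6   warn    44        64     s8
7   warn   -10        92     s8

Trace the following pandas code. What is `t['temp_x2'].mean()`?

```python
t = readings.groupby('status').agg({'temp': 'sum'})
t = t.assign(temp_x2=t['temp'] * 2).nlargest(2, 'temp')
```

113.0

group by status, sum of temp:
        temp
status      
fail      28
ok        84
warn      29
add column temp_x2 = t['temp'] * 2:
        temp  temp_x2
status               
fail      28       56
ok        84      168
warn      29       58
take 2 rows with largest temp:
        temp  temp_x2
status               
ok        84      168
warn      29       58
Finally, mean of column 'temp_x2' = 113.0.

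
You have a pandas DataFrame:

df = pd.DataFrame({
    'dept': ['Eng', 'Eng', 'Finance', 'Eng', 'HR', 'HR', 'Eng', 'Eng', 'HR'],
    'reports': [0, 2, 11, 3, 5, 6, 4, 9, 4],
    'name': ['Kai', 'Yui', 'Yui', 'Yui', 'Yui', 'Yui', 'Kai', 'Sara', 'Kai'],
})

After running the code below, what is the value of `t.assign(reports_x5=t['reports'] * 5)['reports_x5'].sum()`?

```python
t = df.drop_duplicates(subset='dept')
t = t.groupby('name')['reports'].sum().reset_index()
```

80

drop duplicate dept (keep=first):
      dept  reports name
0      Eng        0  Kai
2  Finance       11  Yui
4       HR        5  Yui
group by name, sum of reports:
name
Kai     0
Yui    16
Name: reports, dtype: int64
reset_index():
  name  reports
0  Kai        0
1  Yui       16
add column reports_x5 = t['reports'] * 5:
  name  reports  reports_x5
0  Kai        0           0
1  Yui       16          80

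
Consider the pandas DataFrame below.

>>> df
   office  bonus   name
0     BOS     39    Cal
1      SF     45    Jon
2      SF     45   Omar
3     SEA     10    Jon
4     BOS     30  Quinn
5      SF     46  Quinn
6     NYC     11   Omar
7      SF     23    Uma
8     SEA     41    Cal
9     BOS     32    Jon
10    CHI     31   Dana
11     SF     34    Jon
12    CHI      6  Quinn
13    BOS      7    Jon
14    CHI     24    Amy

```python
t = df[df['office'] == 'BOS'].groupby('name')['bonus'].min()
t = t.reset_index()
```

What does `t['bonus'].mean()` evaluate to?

filter rows where office == 'BOS':
   office  bonus   name
0     BOS     39    Cal
4     BOS     30  Quinn
9     BOS     32    Jon
13    BOS      7    Jon
group by name, min of bonus:
name
Cal      39
Jon       7
Quinn    30
Name: bonus, dtype: int64
reset_index():
    name  bonus
0    Cal     39
1    Jon      7
2  Quinn     30
Hence 25.3333333333.

25.3333333333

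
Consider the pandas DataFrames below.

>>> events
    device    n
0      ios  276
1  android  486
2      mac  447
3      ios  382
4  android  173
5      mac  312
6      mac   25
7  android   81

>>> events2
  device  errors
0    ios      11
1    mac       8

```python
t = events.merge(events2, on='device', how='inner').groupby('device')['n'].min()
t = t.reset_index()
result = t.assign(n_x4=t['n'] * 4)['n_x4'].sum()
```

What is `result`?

1204

merge on 'device' (how='inner') → 5 rows:
  device    n  errors
0    ios  276      11
1    mac  447       8
2    ios  382      11
3    mac  312       8
4    mac   25       8
group by device, min of n:
device
ios    276
mac     25
Name: n, dtype: int64
reset_index():
  device    n
0    ios  276
1    mac   25
add column n_x4 = t['n'] * 4:
  device    n  n_x4
0    ios  276  1104
1    mac   25   100
Then the sum of column 'n_x4': 1204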